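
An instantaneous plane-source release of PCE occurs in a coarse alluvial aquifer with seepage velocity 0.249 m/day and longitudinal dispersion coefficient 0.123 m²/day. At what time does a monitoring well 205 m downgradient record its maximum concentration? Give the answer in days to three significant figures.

821 days

For the 1D instantaneous-source solution, setting ∂C/∂t = 0 at fixed x gives v²t² + 2Dt − x² = 0, so t = (√(D² + v²x²) − D)/v².
√(D² + v²x²) = √(0.123² + 0.249² × 205²) = 51.05; v² = 0.062001.
t = (51.05 − 0.123)/0.062001 = 821 days (vs. the pure-advection estimate x/v = 823 d).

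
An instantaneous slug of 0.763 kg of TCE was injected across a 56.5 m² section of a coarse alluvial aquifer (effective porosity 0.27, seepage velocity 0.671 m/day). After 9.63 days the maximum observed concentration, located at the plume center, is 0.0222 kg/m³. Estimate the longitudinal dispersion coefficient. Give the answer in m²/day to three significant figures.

0.0419 m²/day

At the plume center C_max = M/(n_e·A·√(4πDt)), so D = M²/(4πt·(n_e·A·C_max)²).
n_e·A·C_max = 0.27 × 56.5 × 0.0222 = 0.3387 kg/m.
D = 0.763²/(4π × 9.63 × 0.3387²) = 0.0419 m²/day.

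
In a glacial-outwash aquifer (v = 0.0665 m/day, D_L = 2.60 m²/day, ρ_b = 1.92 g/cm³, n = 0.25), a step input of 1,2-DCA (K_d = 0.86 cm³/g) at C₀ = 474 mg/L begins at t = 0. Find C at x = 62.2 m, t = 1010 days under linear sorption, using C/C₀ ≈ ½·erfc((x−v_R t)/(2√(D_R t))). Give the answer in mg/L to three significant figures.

10.0 mg/L

Retardation factor R = 1 + ρ_b·K_d/n = 1 + 1.92 × 0.86/0.25 = 7.605.
Sorption retards both mechanisms: v_R = v/R = 0.008744 m/day, D_R = D/R = 0.3419 m²/day.
v_R·t = 0.008744 × 1010 = 8.83144 m; 2√(D_R t) = 37.17 m; argument = (62.2 − 8.83144)/37.17 = 1.436.
C = C₀ × ½·erfc(1.436) = 474 × 0.02114 = 10.0 mg/L.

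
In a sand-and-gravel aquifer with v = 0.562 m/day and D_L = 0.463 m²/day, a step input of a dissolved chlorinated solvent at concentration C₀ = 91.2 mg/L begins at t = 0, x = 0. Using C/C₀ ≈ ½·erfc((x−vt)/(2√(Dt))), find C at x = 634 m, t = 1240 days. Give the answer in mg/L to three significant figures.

For a continuous step input, C/C₀ ≈ ½·erfc((x−vt)/(2√(Dt))).
vt = 0.562 × 1240 = 696.88 m and 2√(Dt) = 2√(0.463 × 1240) = 47.92 m.
Argument (x−vt)/(2√(Dt)) = (634 − 696.88)/47.92 = -1.312; ½·erfc(-1.312) = 0.9682.
C = 91.2 × 0.9682 = 88.3 mg/L.

88.3 mg/L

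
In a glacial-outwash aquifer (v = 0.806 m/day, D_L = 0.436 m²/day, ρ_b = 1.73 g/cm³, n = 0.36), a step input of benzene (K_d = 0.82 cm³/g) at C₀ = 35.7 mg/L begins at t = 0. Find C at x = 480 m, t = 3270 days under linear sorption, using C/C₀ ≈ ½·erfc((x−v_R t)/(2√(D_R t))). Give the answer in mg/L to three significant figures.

35.2 mg/L

Retardation factor R = 1 + ρ_b·K_d/n = 1 + 1.73 × 0.82/0.36 = 4.941.
Sorption retards both mechanisms: v_R = v/R = 0.1631 m/day, D_R = D/R = 0.08824 m²/day.
v_R·t = 0.1631 × 3270 = 533.337 m; 2√(D_R t) = 33.97 m; argument = (480 − 533.337)/33.97 = -1.570.
C = C₀ × ½·erfc(-1.570) = 35.7 × 0.9868 = 35.2 mg/L.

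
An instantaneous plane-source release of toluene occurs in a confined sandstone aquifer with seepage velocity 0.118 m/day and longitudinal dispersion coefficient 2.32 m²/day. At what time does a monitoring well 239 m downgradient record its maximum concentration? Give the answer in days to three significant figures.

For the 1D instantaneous-source solution, setting ∂C/∂t = 0 at fixed x gives v²t² + 2Dt − x² = 0, so t = (√(D² + v²x²) − D)/v².
√(D² + v²x²) = √(2.32² + 0.118² × 239²) = 28.30; v² = 0.013924.
t = (28.30 − 2.32)/0.013924 = 1870 days (vs. the pure-advection estimate x/v = 2030 d).

1870 days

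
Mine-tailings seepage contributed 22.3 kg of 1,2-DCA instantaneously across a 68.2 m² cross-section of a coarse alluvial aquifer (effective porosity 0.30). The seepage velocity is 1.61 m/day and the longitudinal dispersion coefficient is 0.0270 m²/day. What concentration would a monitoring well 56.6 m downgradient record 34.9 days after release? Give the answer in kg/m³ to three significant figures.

For an instantaneous plane source, C(x,t) = M/(n_e·A·√(4πDt)) · exp(−(x−vt)²/(4Dt)), with n_e·A the pore (flow) area.
Plume center vt = 1.61 × 34.9 = 56.189 m, so the well at 56.6 m is 0.411 m downgradient of the peak.
√(4πDt) = 3.441 m, giving peak height M/(n_e·A·√(4πDt)) = 22.3/(0.30 × 68.2 × 3.441) = 0.3167 kg/m³.
(x−vt)²/(4Dt) = (0.411)²/(4 × 0.0270 × 34.9) = 0.04482; exp(−0.04482) = 0.9562.
C = 0.3167 × 0.9562 = 0.303 kg/m³.

0.303 kg/m³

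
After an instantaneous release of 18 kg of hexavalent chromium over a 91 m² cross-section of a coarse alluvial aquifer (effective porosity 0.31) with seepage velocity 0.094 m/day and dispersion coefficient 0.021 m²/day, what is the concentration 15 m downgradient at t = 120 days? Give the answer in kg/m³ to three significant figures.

0.0287 kg/m³

For an instantaneous plane source, C(x,t) = M/(n_e·A·√(4πDt)) · exp(−(x−vt)²/(4Dt)), with n_e·A the pore (flow) area.
Plume center vt = 0.094 × 120 = 11.28 m, so the well at 15 m is 3.72 m downgradient of the peak.
√(4πDt) = 5.627 m, giving peak height M/(n_e·A·√(4πDt)) = 18/(0.31 × 91 × 5.627) = 0.1134 kg/m³.
(x−vt)²/(4Dt) = (3.72)²/(4 × 0.021 × 120) = 1.373; exp(−1.373) = 0.2533.
C = 0.1134 × 0.2533 = 0.0287 kg/m³.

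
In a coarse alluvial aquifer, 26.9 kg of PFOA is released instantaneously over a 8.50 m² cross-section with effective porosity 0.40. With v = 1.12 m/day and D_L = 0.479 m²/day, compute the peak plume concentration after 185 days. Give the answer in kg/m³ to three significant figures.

The peak of an instantaneous 1D plume sits at x = vt; there the Gaussian factor is 1 and C_max = M/(n_e·A·√(4πDt)), where n_e·A is the pore area the mass is dissolved in.
√(4πDt) = √(4π × 0.479 × 185) = 33.37 m, so C_max = 26.9/(0.40 × 8.50 × 33.37) = 0.237 kg/m³.

0.237 kg/m³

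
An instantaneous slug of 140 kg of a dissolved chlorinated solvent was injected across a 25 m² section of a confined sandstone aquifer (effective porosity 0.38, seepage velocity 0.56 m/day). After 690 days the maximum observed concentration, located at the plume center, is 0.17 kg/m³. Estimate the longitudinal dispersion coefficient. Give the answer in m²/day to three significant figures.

0.867 m²/day

At the plume center C_max = M/(n_e·A·√(4πDt)), so D = M²/(4πt·(n_e·A·C_max)²).
n_e·A·C_max = 0.38 × 25 × 0.17 = 1.615 kg/m.
D = 140²/(4π × 690 × 1.615²) = 0.867 m²/day.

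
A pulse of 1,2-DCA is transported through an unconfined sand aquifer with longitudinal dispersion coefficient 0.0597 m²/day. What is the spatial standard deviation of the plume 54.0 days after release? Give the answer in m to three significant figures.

2.54 m

Dispersive spreading gives a Gaussian with σ² = 2Dt; advection only shifts the center.
σ = √(2 × 0.0597 × 54.0) = 2.54 m.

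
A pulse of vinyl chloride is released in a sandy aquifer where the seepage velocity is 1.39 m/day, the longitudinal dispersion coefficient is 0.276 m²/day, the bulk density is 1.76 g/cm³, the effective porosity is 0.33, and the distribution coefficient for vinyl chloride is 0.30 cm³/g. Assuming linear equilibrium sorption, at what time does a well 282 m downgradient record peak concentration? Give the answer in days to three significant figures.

527 days

Retardation factor R = 1 + ρ_b·K_d/n = 1 + 1.76 × 0.30/0.33 = 2.600.
Sorption retards both mechanisms: v_R = v/R = 0.5346 m/day, D_R = D/R = 0.1062 m²/day.
Peak time from v_R²t² + 2D_R t − x² = 0: t = (√(D_R² + v_R²x²) − D_R)/v_R².
√(D_R² + v_R²x²) = √(0.1062² + 0.5346² × 282²) = 150.8; v_R² = 0.2858.
t = (150.8 − 0.1062)/0.2858 = 527 days.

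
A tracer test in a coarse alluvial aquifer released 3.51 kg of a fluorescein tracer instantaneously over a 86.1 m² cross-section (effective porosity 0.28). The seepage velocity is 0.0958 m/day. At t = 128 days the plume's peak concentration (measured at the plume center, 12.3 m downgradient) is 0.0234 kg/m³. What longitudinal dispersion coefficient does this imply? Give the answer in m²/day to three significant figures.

0.0241 m²/day

At the plume center C_max = M/(n_e·A·√(4πDt)), so D = M²/(4πt·(n_e·A·C_max)²).
n_e·A·C_max = 0.28 × 86.1 × 0.0234 = 0.5641 kg/m.
D = 3.51²/(4π × 128 × 0.5641²) = 0.0241 m²/day.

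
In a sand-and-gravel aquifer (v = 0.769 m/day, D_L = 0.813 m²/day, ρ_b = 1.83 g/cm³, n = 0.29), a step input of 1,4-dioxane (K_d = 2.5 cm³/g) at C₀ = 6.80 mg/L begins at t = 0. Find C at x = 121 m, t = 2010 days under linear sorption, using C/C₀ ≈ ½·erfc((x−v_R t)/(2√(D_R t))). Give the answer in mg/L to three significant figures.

Retardation factor R = 1 + ρ_b·K_d/n = 1 + 1.83 × 2.5/0.29 = 16.78.
Sorption retards both mechanisms: v_R = v/R = 0.04583 m/day, D_R = D/R = 0.04845 m²/day.
v_R·t = 0.04583 × 2010 = 92.1183 m; 2√(D_R t) = 19.74 m; argument = (121 − 92.1183)/19.74 = 1.463.
C = C₀ × ½·erfc(1.463) = 6.80 × 0.01927 = 0.131 mg/L.

0.131 mg/L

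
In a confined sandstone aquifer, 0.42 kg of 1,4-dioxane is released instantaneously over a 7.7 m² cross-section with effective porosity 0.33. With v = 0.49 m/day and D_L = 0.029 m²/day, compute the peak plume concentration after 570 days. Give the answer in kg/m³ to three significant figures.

The peak of an instantaneous 1D plume sits at x = vt; there the Gaussian factor is 1 and C_max = M/(n_e·A·√(4πDt)), where n_e·A is the pore area the mass is dissolved in.
√(4πDt) = √(4π × 0.029 × 570) = 14.41 m, so C_max = 0.42/(0.33 × 7.7 × 14.41) = 0.0115 kg/m³.

0.0115 kg/m³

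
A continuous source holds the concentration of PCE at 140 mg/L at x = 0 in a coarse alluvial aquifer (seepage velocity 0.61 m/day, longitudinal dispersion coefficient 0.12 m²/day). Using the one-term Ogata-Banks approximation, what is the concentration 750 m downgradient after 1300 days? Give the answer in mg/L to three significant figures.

139 mg/L

For a continuous step input, C/C₀ ≈ ½·erfc((x−vt)/(2√(Dt))).
vt = 0.61 × 1300 = 793 m and 2√(Dt) = 2√(0.12 × 1300) = 24.98 m.
Argument (x−vt)/(2√(Dt)) = (750 − 793)/24.98 = -1.721; ½·erfc(-1.721) = 0.9925.
C = 140 × 0.9925 = 139 mg/L.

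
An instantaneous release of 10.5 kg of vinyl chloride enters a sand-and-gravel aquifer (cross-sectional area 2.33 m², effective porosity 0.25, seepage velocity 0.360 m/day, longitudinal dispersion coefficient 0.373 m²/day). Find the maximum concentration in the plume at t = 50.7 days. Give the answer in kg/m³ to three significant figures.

1.17 kg/m³

The peak of an instantaneous 1D plume sits at x = vt; there the Gaussian factor is 1 and C_max = M/(n_e·A·√(4πDt)), where n_e·A is the pore area the mass is dissolved in.
√(4πDt) = √(4π × 0.373 × 50.7) = 15.42 m, so C_max = 10.5/(0.25 × 2.33 × 15.42) = 1.17 kg/m³.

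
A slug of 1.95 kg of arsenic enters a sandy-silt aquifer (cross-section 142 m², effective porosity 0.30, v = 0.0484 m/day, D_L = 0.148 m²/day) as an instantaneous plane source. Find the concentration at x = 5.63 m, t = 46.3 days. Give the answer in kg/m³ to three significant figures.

0.00324 kg/m³

For an instantaneous plane source, C(x,t) = M/(n_e·A·√(4πDt)) · exp(−(x−vt)²/(4Dt)), with n_e·A the pore (flow) area.
Plume center vt = 0.0484 × 46.3 = 2.24092 m, so the well at 5.63 m is 3.38908 m downgradient of the peak.
√(4πDt) = 9.280 m, giving peak height M/(n_e·A·√(4πDt)) = 1.95/(0.30 × 142 × 9.280) = 0.004933 kg/m³.
(x−vt)²/(4Dt) = (3.38908)²/(4 × 0.148 × 46.3) = 0.4190; exp(−0.4190) = 0.6577.
C = 0.004933 × 0.6577 = 0.00324 kg/m³.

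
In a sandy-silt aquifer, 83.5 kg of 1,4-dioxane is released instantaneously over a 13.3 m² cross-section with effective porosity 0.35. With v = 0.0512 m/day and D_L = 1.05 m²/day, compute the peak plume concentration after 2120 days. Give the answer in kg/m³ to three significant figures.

The peak of an instantaneous 1D plume sits at x = vt; there the Gaussian factor is 1 and C_max = M/(n_e·A·√(4πDt)), where n_e·A is the pore area the mass is dissolved in.
√(4πDt) = √(4π × 1.05 × 2120) = 167.3 m, so C_max = 83.5/(0.35 × 13.3 × 167.3) = 0.107 kg/m³.

0.107 kg/m³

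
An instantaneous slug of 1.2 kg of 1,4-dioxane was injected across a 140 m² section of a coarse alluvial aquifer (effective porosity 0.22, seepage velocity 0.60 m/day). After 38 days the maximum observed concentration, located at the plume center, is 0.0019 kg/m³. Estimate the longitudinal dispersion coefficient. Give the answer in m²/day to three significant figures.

At the plume center C_max = M/(n_e·A·√(4πDt)), so D = M²/(4πt·(n_e·A·C_max)²).
n_e·A·C_max = 0.22 × 140 × 0.0019 = 0.05852 kg/m.
D = 1.2²/(4π × 38 × 0.05852²) = 0.881 m²/day.

0.881 m²/day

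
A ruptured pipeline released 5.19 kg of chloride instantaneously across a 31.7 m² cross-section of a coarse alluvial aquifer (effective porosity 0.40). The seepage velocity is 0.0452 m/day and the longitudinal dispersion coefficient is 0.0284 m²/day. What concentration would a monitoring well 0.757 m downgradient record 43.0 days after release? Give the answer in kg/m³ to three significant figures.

For an instantaneous plane source, C(x,t) = M/(n_e·A·√(4πDt)) · exp(−(x−vt)²/(4Dt)), with n_e·A the pore (flow) area.
Plume center vt = 0.0452 × 43.0 = 1.9436 m, so the well at 0.757 m is 1.1866 m upgradient of the peak.
√(4πDt) = 3.917 m, giving peak height M/(n_e·A·√(4πDt)) = 5.19/(0.40 × 31.7 × 3.917) = 0.1045 kg/m³.
(x−vt)²/(4Dt) = (-1.1866)²/(4 × 0.0284 × 43.0) = 0.2882; exp(−0.2882) = 0.7496.
C = 0.1045 × 0.7496 = 0.0783 kg/m³.

0.0783 kg/m³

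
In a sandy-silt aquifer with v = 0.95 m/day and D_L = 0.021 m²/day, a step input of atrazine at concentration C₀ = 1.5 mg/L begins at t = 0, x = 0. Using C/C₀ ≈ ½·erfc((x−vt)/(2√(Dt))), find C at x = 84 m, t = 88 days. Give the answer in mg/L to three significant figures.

0.626 mg/L

For a continuous step input, C/C₀ ≈ ½·erfc((x−vt)/(2√(Dt))).
vt = 0.95 × 88 = 83.6 m and 2√(Dt) = 2√(0.021 × 88) = 2.719 m.
Argument (x−vt)/(2√(Dt)) = (84 − 83.6)/2.719 = 0.1471; ½·erfc(0.1471) = 0.4176.
C = 1.5 × 0.4176 = 0.626 mg/L.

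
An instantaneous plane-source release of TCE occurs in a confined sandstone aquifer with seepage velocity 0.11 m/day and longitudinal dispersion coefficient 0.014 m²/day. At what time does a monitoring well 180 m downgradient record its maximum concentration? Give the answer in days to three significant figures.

1640 days

For the 1D instantaneous-source solution, setting ∂C/∂t = 0 at fixed x gives v²t² + 2Dt − x² = 0, so t = (√(D² + v²x²) − D)/v².
√(D² + v²x²) = √(0.014² + 0.11² × 180²) = 19.80; v² = 0.0121.
t = (19.80 − 0.014)/0.0121 = 1640 days (vs. the pure-advection estimate x/v = 1640 d).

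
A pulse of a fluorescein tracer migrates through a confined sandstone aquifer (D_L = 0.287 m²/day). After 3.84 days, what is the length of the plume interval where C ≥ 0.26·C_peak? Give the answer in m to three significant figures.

The plume is Gaussian with σ = √(2Dt) = √(2 × 0.287 × 3.84) = 1.485 m.
C/C_peak = exp(−Δx²/(2σ²)) = 0.26 ⇒ Δx = σ·√(−2 ln 0.26) = 1.485 × 1.641 = 2.437 m.
Width = 2Δx = 4.87 m.

4.87 m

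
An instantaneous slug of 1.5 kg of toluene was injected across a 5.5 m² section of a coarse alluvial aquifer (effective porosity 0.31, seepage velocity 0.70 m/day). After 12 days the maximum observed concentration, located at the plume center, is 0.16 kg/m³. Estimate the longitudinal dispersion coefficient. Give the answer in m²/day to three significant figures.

At the plume center C_max = M/(n_e·A·√(4πDt)), so D = M²/(4πt·(n_e·A·C_max)²).
n_e·A·C_max = 0.31 × 5.5 × 0.16 = 0.2728 kg/m.
D = 1.5²/(4π × 12 × 0.2728²) = 0.200 m²/day.

0.200 m²/day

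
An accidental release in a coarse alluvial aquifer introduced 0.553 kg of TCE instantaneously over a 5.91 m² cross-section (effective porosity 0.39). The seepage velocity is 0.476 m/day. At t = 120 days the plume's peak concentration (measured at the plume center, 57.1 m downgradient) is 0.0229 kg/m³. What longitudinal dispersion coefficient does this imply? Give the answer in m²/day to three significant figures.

0.0728 m²/day

At the plume center C_max = M/(n_e·A·√(4πDt)), so D = M²/(4πt·(n_e·A·C_max)²).
n_e·A·C_max = 0.39 × 5.91 × 0.0229 = 0.05278 kg/m.
D = 0.553²/(4π × 120 × 0.05278²) = 0.0728 m²/day.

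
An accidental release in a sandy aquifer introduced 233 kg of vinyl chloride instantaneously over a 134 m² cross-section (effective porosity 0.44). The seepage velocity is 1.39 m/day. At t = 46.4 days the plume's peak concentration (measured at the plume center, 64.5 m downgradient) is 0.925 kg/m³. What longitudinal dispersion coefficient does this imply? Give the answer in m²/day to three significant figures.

0.0313 m²/day

At the plume center C_max = M/(n_e·A·√(4πDt)), so D = M²/(4πt·(n_e·A·C_max)²).
n_e·A·C_max = 0.44 × 134 × 0.925 = 54.54 kg/m.
D = 233²/(4π × 46.4 × 54.54²) = 0.0313 m²/day.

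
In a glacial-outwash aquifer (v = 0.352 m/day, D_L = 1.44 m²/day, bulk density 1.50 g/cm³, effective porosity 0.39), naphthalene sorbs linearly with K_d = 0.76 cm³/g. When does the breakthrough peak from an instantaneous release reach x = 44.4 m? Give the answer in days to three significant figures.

Retardation factor R = 1 + ρ_b·K_d/n = 1 + 1.50 × 0.76/0.39 = 3.923.
Sorption retards both mechanisms: v_R = v/R = 0.08973 m/day, D_R = D/R = 0.3671 m²/day.
Peak time from v_R²t² + 2D_R t − x² = 0: t = (√(D_R² + v_R²x²) − D_R)/v_R².
√(D_R² + v_R²x²) = √(0.3671² + 0.08973² × 44.4²) = 4.001; v_R² = 0.008051.
t = (4.001 − 0.3671)/0.008051 = 451 days.

451 days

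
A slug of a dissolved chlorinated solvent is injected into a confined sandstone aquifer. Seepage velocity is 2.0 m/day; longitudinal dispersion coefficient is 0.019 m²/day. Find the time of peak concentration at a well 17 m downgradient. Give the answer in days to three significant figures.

For the 1D instantaneous-source solution, setting ∂C/∂t = 0 at fixed x gives v²t² + 2Dt − x² = 0, so t = (√(D² + v²x²) − D)/v².
√(D² + v²x²) = √(0.019² + 2.0² × 17²) = 34.00; v² = 4.
t = (34.00 − 0.019)/4 = 8.50 days (vs. the pure-advection estimate x/v = 8.50 d).

8.50 days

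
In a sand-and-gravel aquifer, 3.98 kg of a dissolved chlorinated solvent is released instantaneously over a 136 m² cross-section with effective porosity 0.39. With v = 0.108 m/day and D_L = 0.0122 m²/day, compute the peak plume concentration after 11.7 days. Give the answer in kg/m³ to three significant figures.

The peak of an instantaneous 1D plume sits at x = vt; there the Gaussian factor is 1 and C_max = M/(n_e·A·√(4πDt)), where n_e·A is the pore area the mass is dissolved in.
√(4πDt) = √(4π × 0.0122 × 11.7) = 1.339 m, so C_max = 3.98/(0.39 × 136 × 1.339) = 0.0560 kg/m³.

0.0560 kg/m³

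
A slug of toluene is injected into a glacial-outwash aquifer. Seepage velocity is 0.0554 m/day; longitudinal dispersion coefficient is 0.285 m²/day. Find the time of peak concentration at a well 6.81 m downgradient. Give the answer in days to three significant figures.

61.2 days

For the 1D instantaneous-source solution, setting ∂C/∂t = 0 at fixed x gives v²t² + 2Dt − x² = 0, so t = (√(D² + v²x²) − D)/v².
√(D² + v²x²) = √(0.285² + 0.0554² × 6.81²) = 0.4728; v² = 0.00306916.
t = (0.4728 − 0.285)/0.00306916 = 61.2 days (vs. the pure-advection estimate x/v = 123 d).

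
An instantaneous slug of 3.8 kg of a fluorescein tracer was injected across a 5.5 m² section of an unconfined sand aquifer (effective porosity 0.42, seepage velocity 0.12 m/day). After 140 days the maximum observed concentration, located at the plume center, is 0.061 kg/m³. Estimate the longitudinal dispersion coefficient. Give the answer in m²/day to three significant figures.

0.413 m²/day

At the plume center C_max = M/(n_e·A·√(4πDt)), so D = M²/(4πt·(n_e·A·C_max)²).
n_e·A·C_max = 0.42 × 5.5 × 0.061 = 0.1409 kg/m.
D = 3.8²/(4π × 140 × 0.1409²) = 0.413 m²/day.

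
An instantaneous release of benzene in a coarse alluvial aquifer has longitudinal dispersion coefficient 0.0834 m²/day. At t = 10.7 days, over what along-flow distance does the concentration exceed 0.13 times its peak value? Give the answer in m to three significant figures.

The plume is Gaussian with σ = √(2Dt) = √(2 × 0.0834 × 10.7) = 1.336 m.
C/C_peak = exp(−Δx²/(2σ²)) = 0.13 ⇒ Δx = σ·√(−2 ln 0.13) = 1.336 × 2.020 = 2.699 m.
Width = 2Δx = 5.40 m.

5.40 m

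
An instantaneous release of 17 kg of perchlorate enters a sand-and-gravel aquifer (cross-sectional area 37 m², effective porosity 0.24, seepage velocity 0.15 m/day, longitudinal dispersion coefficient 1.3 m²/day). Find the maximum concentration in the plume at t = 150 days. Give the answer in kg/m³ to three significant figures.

0.0387 kg/m³

The peak of an instantaneous 1D plume sits at x = vt; there the Gaussian factor is 1 and C_max = M/(n_e·A·√(4πDt)), where n_e·A is the pore area the mass is dissolved in.
√(4πDt) = √(4π × 1.3 × 150) = 49.50 m, so C_max = 17/(0.24 × 37 × 49.50) = 0.0387 kg/m³.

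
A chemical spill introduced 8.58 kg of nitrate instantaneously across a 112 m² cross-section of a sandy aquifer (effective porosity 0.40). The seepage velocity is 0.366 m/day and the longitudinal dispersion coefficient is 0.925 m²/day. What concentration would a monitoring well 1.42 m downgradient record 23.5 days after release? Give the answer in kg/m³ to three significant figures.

0.00640 kg/m³

For an instantaneous plane source, C(x,t) = M/(n_e·A·√(4πDt)) · exp(−(x−vt)²/(4Dt)), with n_e·A the pore (flow) area.
Plume center vt = 0.366 × 23.5 = 8.601 m, so the well at 1.42 m is 7.181 m upgradient of the peak.
√(4πDt) = 16.53 m, giving peak height M/(n_e·A·√(4πDt)) = 8.58/(0.40 × 112 × 16.53) = 0.01159 kg/m³.
(x−vt)²/(4Dt) = (-7.181)²/(4 × 0.925 × 23.5) = 0.5931; exp(−0.5931) = 0.5526.
C = 0.01159 × 0.5526 = 0.00640 kg/m³.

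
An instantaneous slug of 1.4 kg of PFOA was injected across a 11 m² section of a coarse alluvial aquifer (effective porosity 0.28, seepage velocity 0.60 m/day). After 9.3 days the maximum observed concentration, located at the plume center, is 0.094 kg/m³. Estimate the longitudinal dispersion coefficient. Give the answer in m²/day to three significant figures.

At the plume center C_max = M/(n_e·A·√(4πDt)), so D = M²/(4πt·(n_e·A·C_max)²).
n_e·A·C_max = 0.28 × 11 × 0.094 = 0.2895 kg/m.
D = 1.4²/(4π × 9.3 × 0.2895²) = 0.200 m²/day.

0.200 m²/day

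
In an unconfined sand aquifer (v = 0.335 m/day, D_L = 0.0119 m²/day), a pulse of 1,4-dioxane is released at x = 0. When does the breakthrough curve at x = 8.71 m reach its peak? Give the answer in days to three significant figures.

For the 1D instantaneous-source solution, setting ∂C/∂t = 0 at fixed x gives v²t² + 2Dt − x² = 0, so t = (√(D² + v²x²) − D)/v².
√(D² + v²x²) = √(0.0119² + 0.335² × 8.71²) = 2.918; v² = 0.112225.
t = (2.918 − 0.0119)/0.112225 = 25.9 days (vs. the pure-advection estimate x/v = 26.0 d).

25.9 days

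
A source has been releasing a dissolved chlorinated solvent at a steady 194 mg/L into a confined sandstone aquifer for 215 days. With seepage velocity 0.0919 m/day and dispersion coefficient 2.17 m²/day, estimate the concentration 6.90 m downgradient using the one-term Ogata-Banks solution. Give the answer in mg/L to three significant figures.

129 mg/L

For a continuous step input, C/C₀ ≈ ½·erfc((x−vt)/(2√(Dt))).
vt = 0.0919 × 215 = 19.7585 m and 2√(Dt) = 2√(2.17 × 215) = 43.20 m.
Argument (x−vt)/(2√(Dt)) = (6.90 − 19.7585)/43.20 = -0.2977; ½·erfc(-0.2977) = 0.6631.
C = 194 × 0.6631 = 129 mg/L.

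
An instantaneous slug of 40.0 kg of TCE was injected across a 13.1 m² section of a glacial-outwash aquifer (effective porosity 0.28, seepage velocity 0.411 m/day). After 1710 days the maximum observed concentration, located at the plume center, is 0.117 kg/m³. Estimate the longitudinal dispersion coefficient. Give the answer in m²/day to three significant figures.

0.404 m²/day

At the plume center C_max = M/(n_e·A·√(4πDt)), so D = M²/(4πt·(n_e·A·C_max)²).
n_e·A·C_max = 0.28 × 13.1 × 0.117 = 0.4292 kg/m.
D = 40.0²/(4π × 1710 × 0.4292²) = 0.404 m²/day.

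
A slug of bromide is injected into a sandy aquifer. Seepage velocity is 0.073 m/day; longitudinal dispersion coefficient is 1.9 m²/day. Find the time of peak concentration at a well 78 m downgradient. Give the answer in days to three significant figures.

770 days

For the 1D instantaneous-source solution, setting ∂C/∂t = 0 at fixed x gives v²t² + 2Dt − x² = 0, so t = (√(D² + v²x²) − D)/v².
√(D² + v²x²) = √(1.9² + 0.073² × 78²) = 6.003; v² = 0.005329.
t = (6.003 − 1.9)/0.005329 = 770 days (vs. the pure-advection estimate x/v = 1070 d).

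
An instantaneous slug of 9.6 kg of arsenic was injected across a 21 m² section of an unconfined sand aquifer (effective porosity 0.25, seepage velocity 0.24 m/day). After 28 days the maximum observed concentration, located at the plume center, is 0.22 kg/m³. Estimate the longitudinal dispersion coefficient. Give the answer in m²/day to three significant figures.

0.196 m²/day

At the plume center C_max = M/(n_e·A·√(4πDt)), so D = M²/(4πt·(n_e·A·C_max)²).
n_e·A·C_max = 0.25 × 21 × 0.22 = 1.155 kg/m.
D = 9.6²/(4π × 28 × 1.155²) = 0.196 m²/day.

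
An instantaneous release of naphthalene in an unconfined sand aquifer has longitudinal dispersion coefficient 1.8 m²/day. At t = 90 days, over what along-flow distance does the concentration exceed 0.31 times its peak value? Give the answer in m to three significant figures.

The plume is Gaussian with σ = √(2Dt) = √(2 × 1.8 × 90) = 18.00 m.
C/C_peak = exp(−Δx²/(2σ²)) = 0.31 ⇒ Δx = σ·√(−2 ln 0.31) = 18.00 × 1.530 = 27.54 m.
Width = 2Δx = 55.1 m.

55.1 m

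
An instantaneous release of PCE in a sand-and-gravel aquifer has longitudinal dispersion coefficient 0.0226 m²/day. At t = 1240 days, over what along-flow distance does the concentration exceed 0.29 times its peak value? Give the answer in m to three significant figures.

The plume is Gaussian with σ = √(2Dt) = √(2 × 0.0226 × 1240) = 7.487 m.
C/C_peak = exp(−Δx²/(2σ²)) = 0.29 ⇒ Δx = σ·√(−2 ln 0.29) = 7.487 × 1.573 = 11.78 m.
Width = 2Δx = 23.6 m.

23.6 m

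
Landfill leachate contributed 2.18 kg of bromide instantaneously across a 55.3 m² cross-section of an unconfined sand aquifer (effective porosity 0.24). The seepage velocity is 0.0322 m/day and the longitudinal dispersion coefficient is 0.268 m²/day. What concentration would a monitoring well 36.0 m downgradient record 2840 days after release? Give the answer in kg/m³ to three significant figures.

For an instantaneous plane source, C(x,t) = M/(n_e·A·√(4πDt)) · exp(−(x−vt)²/(4Dt)), with n_e·A the pore (flow) area.
Plume center vt = 0.0322 × 2840 = 91.448 m, so the well at 36.0 m is 55.448 m upgradient of the peak.
√(4πDt) = 97.80 m, giving peak height M/(n_e·A·√(4πDt)) = 2.18/(0.24 × 55.3 × 97.80) = 0.001680 kg/m³.
(x−vt)²/(4Dt) = (-55.448)²/(4 × 0.268 × 2840) = 1.010; exp(−1.010) = 0.3642.
C = 0.001680 × 0.3642 = 0.000612 kg/m³.

0.000612 kg/m³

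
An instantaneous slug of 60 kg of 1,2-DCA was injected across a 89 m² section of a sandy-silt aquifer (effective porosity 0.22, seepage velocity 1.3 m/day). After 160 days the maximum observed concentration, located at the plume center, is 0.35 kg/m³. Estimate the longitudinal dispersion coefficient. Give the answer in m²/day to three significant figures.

0.0381 m²/day

At the plume center C_max = M/(n_e·A·√(4πDt)), so D = M²/(4πt·(n_e·A·C_max)²).
n_e·A·C_max = 0.22 × 89 × 0.35 = 6.853 kg/m.
D = 60²/(4π × 160 × 6.853²) = 0.0381 m²/day.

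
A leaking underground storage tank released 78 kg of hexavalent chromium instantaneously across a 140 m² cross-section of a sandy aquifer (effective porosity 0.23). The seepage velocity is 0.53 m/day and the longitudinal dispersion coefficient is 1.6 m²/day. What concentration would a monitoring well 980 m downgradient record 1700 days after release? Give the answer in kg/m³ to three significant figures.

For an instantaneous plane source, C(x,t) = M/(n_e·A·√(4πDt)) · exp(−(x−vt)²/(4Dt)), with n_e·A the pore (flow) area.
Plume center vt = 0.53 × 1700 = 901 m, so the well at 980 m is 79 m downgradient of the peak.
√(4πDt) = 184.9 m, giving peak height M/(n_e·A·√(4πDt)) = 78/(0.23 × 140 × 184.9) = 0.01310 kg/m³.
(x−vt)²/(4Dt) = (79)²/(4 × 1.6 × 1700) = 0.5736; exp(−0.5736) = 0.5635.
C = 0.01310 × 0.5635 = 0.00738 kg/m³.

0.00738 kg/m³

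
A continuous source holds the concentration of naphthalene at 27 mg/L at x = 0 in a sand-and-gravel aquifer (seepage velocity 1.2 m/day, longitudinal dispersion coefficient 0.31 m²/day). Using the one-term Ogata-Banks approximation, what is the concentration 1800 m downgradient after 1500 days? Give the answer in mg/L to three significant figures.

For a continuous step input, C/C₀ ≈ ½·erfc((x−vt)/(2√(Dt))).
vt = 1.2 × 1500 = 1800 m and 2√(Dt) = 2√(0.31 × 1500) = 43.13 m.
Argument (x−vt)/(2√(Dt)) = (1800 − 1800)/43.13 = 0; ½·erfc(0) = 0.5000.
C = 27 × 0.5000 = 13.5 mg/L.

13.5 mg/L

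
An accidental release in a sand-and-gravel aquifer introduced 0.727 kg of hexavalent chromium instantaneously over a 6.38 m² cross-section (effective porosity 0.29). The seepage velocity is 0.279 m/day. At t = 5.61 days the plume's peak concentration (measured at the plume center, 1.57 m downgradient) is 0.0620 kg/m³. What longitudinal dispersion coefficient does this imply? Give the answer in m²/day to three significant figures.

0.570 m²/day

At the plume center C_max = M/(n_e·A·√(4πDt)), so D = M²/(4πt·(n_e·A·C_max)²).
n_e·A·C_max = 0.29 × 6.38 × 0.0620 = 0.1147 kg/m.
D = 0.727²/(4π × 5.61 × 0.1147²) = 0.570 m²/day.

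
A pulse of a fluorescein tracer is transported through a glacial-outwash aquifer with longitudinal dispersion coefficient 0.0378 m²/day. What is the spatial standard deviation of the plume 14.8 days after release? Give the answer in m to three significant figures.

1.06 m

Dispersive spreading gives a Gaussian with σ² = 2Dt; advection only shifts the center.
σ = √(2 × 0.0378 × 14.8) = 1.06 m.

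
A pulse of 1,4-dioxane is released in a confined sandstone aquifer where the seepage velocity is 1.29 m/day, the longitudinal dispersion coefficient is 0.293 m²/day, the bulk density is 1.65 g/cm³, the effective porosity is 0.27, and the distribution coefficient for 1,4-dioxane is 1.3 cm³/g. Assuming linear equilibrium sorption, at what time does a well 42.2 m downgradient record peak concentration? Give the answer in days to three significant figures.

291 days

Retardation factor R = 1 + ρ_b·K_d/n = 1 + 1.65 × 1.3/0.27 = 8.944.
Sorption retards both mechanisms: v_R = v/R = 0.1442 m/day, D_R = D/R = 0.03276 m²/day.
Peak time from v_R²t² + 2D_R t − x² = 0: t = (√(D_R² + v_R²x²) − D_R)/v_R².
√(D_R² + v_R²x²) = √(0.03276² + 0.1442² × 42.2²) = 6.085; v_R² = 0.02079.
t = (6.085 − 0.03276)/0.02079 = 291 days.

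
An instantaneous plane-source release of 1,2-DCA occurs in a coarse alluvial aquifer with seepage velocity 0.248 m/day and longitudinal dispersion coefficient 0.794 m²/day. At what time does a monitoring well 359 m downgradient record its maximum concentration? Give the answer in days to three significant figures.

1430 days

For the 1D instantaneous-source solution, setting ∂C/∂t = 0 at fixed x gives v²t² + 2Dt − x² = 0, so t = (√(D² + v²x²) − D)/v².
√(D² + v²x²) = √(0.794² + 0.248² × 359²) = 89.04; v² = 0.061504.
t = (89.04 − 0.794)/0.061504 = 1430 days (vs. the pure-advection estimate x/v = 1450 d).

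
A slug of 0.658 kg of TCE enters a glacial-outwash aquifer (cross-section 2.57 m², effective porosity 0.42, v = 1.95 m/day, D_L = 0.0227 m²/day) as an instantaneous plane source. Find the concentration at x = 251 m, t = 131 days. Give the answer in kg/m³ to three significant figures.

For an instantaneous plane source, C(x,t) = M/(n_e·A·√(4πDt)) · exp(−(x−vt)²/(4Dt)), with n_e·A the pore (flow) area.
Plume center vt = 1.95 × 131 = 255.45 m, so the well at 251 m is 4.45 m upgradient of the peak.
√(4πDt) = 6.113 m, giving peak height M/(n_e·A·√(4πDt)) = 0.658/(0.42 × 2.57 × 6.113) = 0.09972 kg/m³.
(x−vt)²/(4Dt) = (-4.45)²/(4 × 0.0227 × 131) = 1.665; exp(−1.665) = 0.1892.
C = 0.09972 × 0.1892 = 0.0189 kg/m³.

0.0189 kg/m³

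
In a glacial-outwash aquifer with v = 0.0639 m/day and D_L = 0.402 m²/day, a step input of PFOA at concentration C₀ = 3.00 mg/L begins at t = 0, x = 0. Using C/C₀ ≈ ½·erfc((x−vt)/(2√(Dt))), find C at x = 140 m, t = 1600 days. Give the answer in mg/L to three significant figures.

0.439 mg/L

For a continuous step input, C/C₀ ≈ ½·erfc((x−vt)/(2√(Dt))).
vt = 0.0639 × 1600 = 102.24 m and 2√(Dt) = 2√(0.402 × 1600) = 50.72 m.
Argument (x−vt)/(2√(Dt)) = (140 − 102.24)/50.72 = 0.7445; ½·erfc(0.7445) = 0.1462.
C = 3.00 × 0.1462 = 0.439 mg/L.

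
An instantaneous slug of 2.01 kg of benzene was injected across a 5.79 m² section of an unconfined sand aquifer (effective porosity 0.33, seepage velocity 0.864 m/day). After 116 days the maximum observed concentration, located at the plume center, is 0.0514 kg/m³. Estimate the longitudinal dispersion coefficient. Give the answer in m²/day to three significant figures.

At the plume center C_max = M/(n_e·A·√(4πDt)), so D = M²/(4πt·(n_e·A·C_max)²).
n_e·A·C_max = 0.33 × 5.79 × 0.0514 = 0.09821 kg/m.
D = 2.01²/(4π × 116 × 0.09821²) = 0.287 m²/day.

0.287 m²/day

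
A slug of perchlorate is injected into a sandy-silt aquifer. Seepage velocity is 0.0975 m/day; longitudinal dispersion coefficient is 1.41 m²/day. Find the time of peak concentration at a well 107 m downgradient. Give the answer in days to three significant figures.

959 days

For the 1D instantaneous-source solution, setting ∂C/∂t = 0 at fixed x gives v²t² + 2Dt − x² = 0, so t = (√(D² + v²x²) − D)/v².
√(D² + v²x²) = √(1.41² + 0.0975² × 107²) = 10.53; v² = 0.00950625.
t = (10.53 − 1.41)/0.00950625 = 959 days (vs. the pure-advection estimate x/v = 1100 d).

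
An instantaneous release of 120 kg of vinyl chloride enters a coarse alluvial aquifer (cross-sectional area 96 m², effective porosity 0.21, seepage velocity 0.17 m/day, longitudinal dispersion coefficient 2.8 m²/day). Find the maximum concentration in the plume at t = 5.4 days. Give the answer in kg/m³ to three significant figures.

0.432 kg/m³

The peak of an instantaneous 1D plume sits at x = vt; there the Gaussian factor is 1 and C_max = M/(n_e·A·√(4πDt)), where n_e·A is the pore area the mass is dissolved in.
√(4πDt) = √(4π × 2.8 × 5.4) = 13.78 m, so C_max = 120/(0.21 × 96 × 13.78) = 0.432 kg/m³.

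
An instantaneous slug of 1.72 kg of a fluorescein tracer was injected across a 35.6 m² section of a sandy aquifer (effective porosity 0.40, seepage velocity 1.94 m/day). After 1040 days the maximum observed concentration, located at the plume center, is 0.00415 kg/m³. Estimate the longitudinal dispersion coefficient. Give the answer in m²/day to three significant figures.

0.0648 m²/day

At the plume center C_max = M/(n_e·A·√(4πDt)), so D = M²/(4πt·(n_e·A·C_max)²).
n_e·A·C_max = 0.40 × 35.6 × 0.00415 = 0.05910 kg/m.
D = 1.72²/(4π × 1040 × 0.05910²) = 0.0648 m²/day.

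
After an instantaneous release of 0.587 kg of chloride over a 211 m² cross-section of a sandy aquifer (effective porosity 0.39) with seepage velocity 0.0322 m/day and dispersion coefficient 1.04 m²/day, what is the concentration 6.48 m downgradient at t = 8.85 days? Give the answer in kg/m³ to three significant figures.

0.000234 kg/m³

For an instantaneous plane source, C(x,t) = M/(n_e·A·√(4πDt)) · exp(−(x−vt)²/(4Dt)), with n_e·A the pore (flow) area.
Plume center vt = 0.0322 × 8.85 = 0.28497 m, so the well at 6.48 m is 6.19503 m downgradient of the peak.
√(4πDt) = 10.75 m, giving peak height M/(n_e·A·√(4πDt)) = 0.587/(0.39 × 211 × 10.75) = 0.0006636 kg/m³.
(x−vt)²/(4Dt) = (6.19503)²/(4 × 1.04 × 8.85) = 1.042; exp(−1.042) = 0.3527.
C = 0.0006636 × 0.3527 = 0.000234 kg/m³.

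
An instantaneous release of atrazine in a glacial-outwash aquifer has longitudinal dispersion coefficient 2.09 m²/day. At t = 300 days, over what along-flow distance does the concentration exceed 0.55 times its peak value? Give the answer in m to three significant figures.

77.4 m

The plume is Gaussian with σ = √(2Dt) = √(2 × 2.09 × 300) = 35.41 m.
C/C_peak = exp(−Δx²/(2σ²)) = 0.55 ⇒ Δx = σ·√(−2 ln 0.55) = 35.41 × 1.093 = 38.70 m.
Width = 2Δx = 77.4 m.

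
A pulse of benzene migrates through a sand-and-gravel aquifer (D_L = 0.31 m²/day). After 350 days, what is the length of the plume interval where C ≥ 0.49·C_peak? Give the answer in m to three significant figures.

35.2 m

The plume is Gaussian with σ = √(2Dt) = √(2 × 0.31 × 350) = 14.73 m.
C/C_peak = exp(−Δx²/(2σ²)) = 0.49 ⇒ Δx = σ·√(−2 ln 0.49) = 14.73 × 1.194 = 17.59 m.
Width = 2Δx = 35.2 m.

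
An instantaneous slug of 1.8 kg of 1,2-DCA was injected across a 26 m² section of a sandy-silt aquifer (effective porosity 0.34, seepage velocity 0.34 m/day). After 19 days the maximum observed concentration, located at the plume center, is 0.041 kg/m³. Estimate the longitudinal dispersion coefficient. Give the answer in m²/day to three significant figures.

0.103 m²/day

At the plume center C_max = M/(n_e·A·√(4πDt)), so D = M²/(4πt·(n_e·A·C_max)²).
n_e·A·C_max = 0.34 × 26 × 0.041 = 0.3624 kg/m.
D = 1.8²/(4π × 19 × 0.3624²) = 0.103 m²/day.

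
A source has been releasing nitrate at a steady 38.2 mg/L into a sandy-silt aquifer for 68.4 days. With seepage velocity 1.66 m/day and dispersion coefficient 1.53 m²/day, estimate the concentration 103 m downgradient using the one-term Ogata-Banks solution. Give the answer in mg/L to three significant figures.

For a continuous step input, C/C₀ ≈ ½·erfc((x−vt)/(2√(Dt))).
vt = 1.66 × 68.4 = 113.544 m and 2√(Dt) = 2√(1.53 × 68.4) = 20.46 m.
Argument (x−vt)/(2√(Dt)) = (103 − 113.544)/20.46 = -0.5153; ½·erfc(-0.5153) = 0.7669.
C = 38.2 × 0.7669 = 29.3 mg/L.

29.3 mg/L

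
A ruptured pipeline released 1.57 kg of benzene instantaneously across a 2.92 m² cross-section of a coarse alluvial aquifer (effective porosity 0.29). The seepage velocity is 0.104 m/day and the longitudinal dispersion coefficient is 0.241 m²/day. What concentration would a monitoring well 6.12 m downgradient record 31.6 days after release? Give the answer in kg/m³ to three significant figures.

For an instantaneous plane source, C(x,t) = M/(n_e·A·√(4πDt)) · exp(−(x−vt)²/(4Dt)), with n_e·A the pore (flow) area.
Plume center vt = 0.104 × 31.6 = 3.2864 m, so the well at 6.12 m is 2.8336 m downgradient of the peak.
√(4πDt) = 9.783 m, giving peak height M/(n_e·A·√(4πDt)) = 1.57/(0.29 × 2.92 × 9.783) = 0.1895 kg/m³.
(x−vt)²/(4Dt) = (2.8336)²/(4 × 0.241 × 31.6) = 0.2636; exp(−0.2636) = 0.7683.
C = 0.1895 × 0.7683 = 0.146 kg/m³.

0.146 kg/m³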